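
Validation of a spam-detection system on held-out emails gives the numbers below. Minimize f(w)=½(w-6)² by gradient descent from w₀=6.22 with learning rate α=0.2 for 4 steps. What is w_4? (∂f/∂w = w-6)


step 1: grad = 6.22-6 = 0.22; w = 6.22 - 0.2·(0.22) = 6.176
step 2: grad = 6.176-6 = 0.176; w = 6.176 - 0.2·(0.176) = 6.1408
step 3: grad = 6.1408-6 = 0.1408; w = 6.1408 - 0.2·(0.1408) = 6.11264
step 4: grad = 6.11264-6 = 0.11264; w = 6.11264 - 0.2·(0.11264) = 6.090112

6.090112


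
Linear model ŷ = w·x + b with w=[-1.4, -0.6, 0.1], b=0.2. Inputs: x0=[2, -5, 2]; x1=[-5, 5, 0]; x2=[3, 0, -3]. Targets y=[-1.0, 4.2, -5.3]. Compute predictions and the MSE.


ŷ0 = (-1.4)·(2) + (-0.6)·(-5) + (0.1)·(2) + 0.2 = 0.6
ŷ1 = (-1.4)·(-5) + (-0.6)·(5) + (0.1)·(0) + 0.2 = 4.2
ŷ2 = (-1.4)·(3) + (-0.6)·(0) + (0.1)·(-3) + 0.2 = -4.3
errors² = [2.56, 0.0, 1.0]
MSE = 3.5600/3 = 1.1867

1.1867


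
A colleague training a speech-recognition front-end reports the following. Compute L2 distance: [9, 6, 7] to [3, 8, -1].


d = √((9-3)² + (6-8)² + (7+ 1)²)
  = √(36 + 4 + 64)
  = √104 = 10.198

10.198


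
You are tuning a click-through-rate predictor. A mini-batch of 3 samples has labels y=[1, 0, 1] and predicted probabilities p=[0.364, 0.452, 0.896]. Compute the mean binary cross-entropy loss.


L[0] = -ln(0.364) = 1.0106
L[1] = -ln(1-0.452) = -ln(0.548) = 0.6015
L[2] = -ln(0.896) = 0.1098
mean = (1.0106 + 0.6015 + 0.1098)/3 = 0.574

0.574


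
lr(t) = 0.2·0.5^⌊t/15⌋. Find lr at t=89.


n_drops = ⌊89/15⌋ = 5
lr = 0.2·0.5^5 = 0.2·0.03125 = 0.00625

0.00625


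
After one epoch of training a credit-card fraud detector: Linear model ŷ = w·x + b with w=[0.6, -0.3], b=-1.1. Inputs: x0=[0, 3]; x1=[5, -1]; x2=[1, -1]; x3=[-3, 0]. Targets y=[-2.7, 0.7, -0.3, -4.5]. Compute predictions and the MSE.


ŷ0 = (0.6)·(0) + (-0.3)·(3) - 1.1 = -2.0
ŷ1 = (0.6)·(5) + (-0.3)·(-1) - 1.1 = 2.2
ŷ2 = (0.6)·(1) + (-0.3)·(-1) - 1.1 = -0.2
ŷ3 = (0.6)·(-3) + (-0.3)·(0) - 1.1 = -2.9
errors² = [0.49, 2.25, 0.01, 2.56]
MSE = 5.3100/4 = 1.3275

1.3275


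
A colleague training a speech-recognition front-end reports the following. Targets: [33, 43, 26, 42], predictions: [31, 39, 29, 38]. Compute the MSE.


Squared errors: (33-31)²=4, (43-39)²=16, (26-29)²=9, (42-38)²=16
Sum = 45
MSE = 45/4 = 45/4

45/4


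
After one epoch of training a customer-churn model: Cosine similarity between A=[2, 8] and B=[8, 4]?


A·B = 2·8 + 8·4 = 48
‖A‖ = √68 = 8.2462, ‖B‖ = √80 = 8.9443
cos = 48/(√68·√80) = 48/√5440 = 0.6508

0.6508


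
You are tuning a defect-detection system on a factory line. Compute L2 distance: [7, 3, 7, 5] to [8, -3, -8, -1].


d = √((7-8)² + (3+ 3)² + (7+ 8)² + (5+ 1)²)
  = √(1 + 36 + 225 + 36)
  = √298 = 17.2627

17.2627


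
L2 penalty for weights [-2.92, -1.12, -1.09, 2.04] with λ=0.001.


‖w‖₂² = (-2.92)² + (-1.12)² + (-1.09)² + (2.04)²
     = 8.5264 + 1.2544 + 1.1881 + 4.1616
     = 15.1305
λ·‖w‖₂² = 0.001·15.1305 = 0.01513

0.01513


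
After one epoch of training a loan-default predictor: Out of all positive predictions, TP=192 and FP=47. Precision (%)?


Precision = TP/(TP+FP)
= 192/(192+47)
= 192/239 = 80.33%

80.33%


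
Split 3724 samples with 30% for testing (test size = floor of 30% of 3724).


Test = ⌊3724·30/100⌋ = 1117
Train = 3724 - 1117 = 2607

Train: 2607, Test: 1117


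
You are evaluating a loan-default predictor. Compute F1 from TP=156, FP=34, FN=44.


Precision = 156/190 = 0.8211
Recall = 156/200 = 0.78
F1 = 2·P·R/(P+R) = 2·TP/(2·TP+FP+FN) = 312/(312+34+44) = 312/390 = 0.8

0.8


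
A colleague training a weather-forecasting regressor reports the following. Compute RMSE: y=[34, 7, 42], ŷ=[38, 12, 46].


MSE = 57/3 = 19
RMSE = √(57/3) = 4.3589

4.3589


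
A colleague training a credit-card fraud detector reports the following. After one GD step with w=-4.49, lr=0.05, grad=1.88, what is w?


w_new = w - α·∇
= -4.49 - 0.05·1.88
= -4.49 - 0.094
= -4.584

-4.584


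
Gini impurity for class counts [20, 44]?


Probabilities: [20/64, 44/64] ≈ [0.3125, 0.6875]
Σpᵢ² = (400 + 1936)/64² = 2336/4096
Gini = 1 - Σpᵢ² = 1 - 2336/4096 = 0.4297

0.4297


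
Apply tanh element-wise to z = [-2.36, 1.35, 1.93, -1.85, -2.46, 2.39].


tanh(-2.36) = -0.9823
tanh(1.35) = 0.8741
tanh(1.93) = 0.9587
tanh(-1.85) = -0.9517
tanh(-2.46) = -0.9855
tanh(2.39) = 0.9833
result = [-0.9823, 0.8741, 0.9587, -0.9517, -0.9855, 0.9833]

[-0.9823, 0.8741, 0.9587, -0.9517, -0.9855, 0.9833]


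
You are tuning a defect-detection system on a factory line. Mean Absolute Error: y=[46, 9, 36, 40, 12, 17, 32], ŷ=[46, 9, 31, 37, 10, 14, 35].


Absolute errors: |46-46|=0, |9-9|=0, |36-31|=5, |40-37|=3, |12-10|=2, |17-14|=3, |32-35|=3
Sum = 16
MAE = 16/7 = 16/7

16/7


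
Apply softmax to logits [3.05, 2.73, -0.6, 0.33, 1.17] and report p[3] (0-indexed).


Exponentials: e^3.05=21.1153, e^2.73=15.3329, e^-0.6=0.5488, e^0.33=1.391, e^1.17=3.222
Sum = 41.61
Softmax = [0.5075, 0.3685, 0.0132, 0.0334, 0.0774]
p[3] = 1.391/41.61 = 0.0334

0.0334


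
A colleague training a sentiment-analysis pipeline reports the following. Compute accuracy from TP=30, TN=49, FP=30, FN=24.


Accuracy = (TP+TN)/(TP+TN+FP+FN)
= (30+49)/(133)
= 79/133 = 59.4%

59.4%


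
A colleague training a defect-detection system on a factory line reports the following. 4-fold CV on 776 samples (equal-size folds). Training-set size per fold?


Fold size = 776/4 = 194
Training per fold = 776 - 194 = 582

582


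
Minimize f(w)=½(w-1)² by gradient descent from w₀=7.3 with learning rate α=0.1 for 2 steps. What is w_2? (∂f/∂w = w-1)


step 1: grad = 7.3-1 = 6.3; w = 7.3 - 0.1·(6.3) = 6.67
step 2: grad = 6.67-1 = 5.67; w = 6.67 - 0.1·(5.67) = 6.103

6.103


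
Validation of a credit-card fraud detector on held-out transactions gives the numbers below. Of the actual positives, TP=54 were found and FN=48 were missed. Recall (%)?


Recall = TP/(TP+FN)
= 54/(54+48)
= 54/102 = 52.94%

52.94%


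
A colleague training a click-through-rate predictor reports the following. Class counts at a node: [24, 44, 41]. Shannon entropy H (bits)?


Probabilities: [24/109, 44/109, 41/109] ≈ [0.2202, 0.4037, 0.3761]
H = -((24/109)·log₂(24/109) + (44/109)·log₂(44/109) + (41/109)·log₂(41/109))
  = 1.5396 bits

1.5396 bits


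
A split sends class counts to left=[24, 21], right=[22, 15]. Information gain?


Parent = [46, 36], H_parent = 0.9892
H_left = 0.9968 (n=45), H_right = 0.974 (n=37)
H_children = (45/82)·0.9968 + (37/82)·0.974 = 0.9865
IG = 0.9892 - 0.9865 = 0.0027

0.0027


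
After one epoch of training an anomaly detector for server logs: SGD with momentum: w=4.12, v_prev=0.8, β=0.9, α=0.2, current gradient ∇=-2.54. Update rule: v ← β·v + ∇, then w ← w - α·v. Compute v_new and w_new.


v_new = 0.9·0.8 - 2.54 = 0.72 - 2.54 = -1.82
w_new = 4.12 - 0.2·-1.82 = 4.12 + 0.364 = 4.484

v_new=-1.82, w_new=4.484


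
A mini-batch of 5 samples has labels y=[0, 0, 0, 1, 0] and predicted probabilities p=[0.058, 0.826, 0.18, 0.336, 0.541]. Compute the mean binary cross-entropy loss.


L[0] = -ln(1-0.058) = -ln(0.942) = 0.0598
L[1] = -ln(1-0.826) = -ln(0.174) = 1.7487
L[2] = -ln(1-0.18) = -ln(0.82) = 0.1985
L[3] = -ln(0.336) = 1.0906
L[4] = -ln(1-0.541) = -ln(0.459) = 0.7787
mean = (0.0598 + 1.7487 + 0.1985 + 1.0906 + 0.7787)/5 = 0.7753

0.7753


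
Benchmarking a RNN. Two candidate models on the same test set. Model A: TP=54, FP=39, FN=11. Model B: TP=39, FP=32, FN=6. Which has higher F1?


Model A: P=54/93=0.5806, R=54/65=0.8308, F1=2PR/(P+R)=2TP/(2TP+FP+FN)=108/158=0.6835
Model B: P=39/71=0.5493, R=39/45=0.8667, F1=2PR/(P+R)=2TP/(2TP+FP+FN)=78/116=0.6724
0.6835 > 0.6724 → Model A

Model A


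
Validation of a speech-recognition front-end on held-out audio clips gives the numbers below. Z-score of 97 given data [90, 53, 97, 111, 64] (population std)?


μ = 83, σ = 21.4009
z = (97 - 83)/21.4009 = 0.6542

0.6542


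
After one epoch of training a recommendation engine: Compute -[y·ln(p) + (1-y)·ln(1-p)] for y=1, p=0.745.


BCE = -[y·ln(p) + (1-y)·ln(1-p)]
= -1·ln(0.745) - 0
= -ln(0.745) = 0.2944

0.2944


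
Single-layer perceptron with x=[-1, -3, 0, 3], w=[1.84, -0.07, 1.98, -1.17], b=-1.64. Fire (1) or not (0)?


z = (-1)·(1.84) + (-3)·(-0.07) + (0)·(1.98) + (3)·(-1.17) - 1.64
  = -6.78
step(z) = 0 (z<0)

0


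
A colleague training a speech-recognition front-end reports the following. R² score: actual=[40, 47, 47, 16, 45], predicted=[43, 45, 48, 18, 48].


ȳ = 39
SS_res = Σ(y-ŷ)² = 27
SS_tot = Σ(y-ȳ)² = 694
R² = 1 - SS_res/SS_tot = 1 - 0.0389 = 0.9611

0.9611


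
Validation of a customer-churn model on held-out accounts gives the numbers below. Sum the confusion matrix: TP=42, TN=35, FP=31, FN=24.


Total = TP + TN + FP + FN
= 42 + 35 + 31 + 24
= 132
(Predicted positive: 73, predicted negative: 59)

132


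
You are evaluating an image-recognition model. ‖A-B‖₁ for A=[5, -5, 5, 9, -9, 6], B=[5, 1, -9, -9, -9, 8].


d = |5-5| + |-5-1| + |5+ 9| + |9+ 9| + |-9+ 9| + |6-8|
  = 0 + 6 + 14 + 18 + 0 + 2
  = 40

40


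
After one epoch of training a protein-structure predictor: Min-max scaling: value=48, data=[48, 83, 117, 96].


min=48, max=117
(48-48)/(117-48) = 0/69 = 0.0

0.0


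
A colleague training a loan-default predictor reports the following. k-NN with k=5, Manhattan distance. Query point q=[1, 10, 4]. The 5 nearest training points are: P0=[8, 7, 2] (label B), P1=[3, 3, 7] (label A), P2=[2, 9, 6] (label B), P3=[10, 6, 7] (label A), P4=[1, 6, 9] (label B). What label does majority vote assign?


d(q,P0) = 12  (label B)
d(q,P1) = 12  (label A)
d(q,P2) = 4  (label B)
d(q,P3) = 16  (label A)
d(q,P4) = 9  (label B)
Votes: A=2, B=3
Majority → B

B


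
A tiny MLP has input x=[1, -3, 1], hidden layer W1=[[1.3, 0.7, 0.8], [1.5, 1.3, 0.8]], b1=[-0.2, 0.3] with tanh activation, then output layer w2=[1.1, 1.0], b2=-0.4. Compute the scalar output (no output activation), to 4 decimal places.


z1[0] = (1.3)·(1) + (0.7)·(-3) + (0.8)·(1) - 0.2 = -0.2
z1[1] = (1.5)·(1) + (1.3)·(-3) + (0.8)·(1) + 0.3 = -1.3
h = tanh(z1) = [-0.1974, -0.8617]
output = (1.1)·(-0.1974) + (1.0)·(-0.8617) - 0.4 = -1.4788

-1.4788


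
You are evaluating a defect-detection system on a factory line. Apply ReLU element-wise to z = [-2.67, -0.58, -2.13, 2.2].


ReLU(-2.67) = max(0, -2.67) = 0.0
ReLU(-0.58) = max(0, -0.58) = 0.0
ReLU(-2.13) = max(0, -2.13) = 0.0
ReLU(2.2) = max(0, 2.2) = 2.2
result = [0.0, 0.0, 0.0, 2.2]

[0.0, 0.0, 0.0, 2.2]


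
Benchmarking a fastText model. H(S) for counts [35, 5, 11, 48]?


Probabilities: [35/99, 5/99, 11/99, 48/99] ≈ [0.3535, 0.0505, 0.1111, 0.4848]
H = -((35/99)·log₂(35/99) + (5/99)·log₂(5/99) + (11/99)·log₂(11/99) + (48/99)·log₂(48/99))
  = 1.6065 bits

1.6065 bits


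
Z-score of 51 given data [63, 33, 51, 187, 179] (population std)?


μ = 102.6, σ = 66.3855
z = (51 - 102.6)/66.3855 = -0.7773

-0.7773


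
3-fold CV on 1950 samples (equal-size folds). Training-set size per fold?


Fold size = 1950/3 = 650
Training per fold = 1950 - 650 = 1300

1300


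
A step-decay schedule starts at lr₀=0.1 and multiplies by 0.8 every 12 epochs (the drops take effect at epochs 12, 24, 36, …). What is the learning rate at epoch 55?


n_drops = ⌊55/12⌋ = 4
lr = 0.1·0.8^4 = 0.1·0.4096 = 0.04096

0.04096


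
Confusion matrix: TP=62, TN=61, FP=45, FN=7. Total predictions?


Total = TP + TN + FP + FN
= 62 + 61 + 45 + 7
= 175
(Predicted positive: 107, predicted negative: 68)

175


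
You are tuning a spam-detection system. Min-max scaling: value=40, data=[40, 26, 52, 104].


min=26, max=104
(40-26)/(104-26) = 14/78 = 0.1795

0.1795


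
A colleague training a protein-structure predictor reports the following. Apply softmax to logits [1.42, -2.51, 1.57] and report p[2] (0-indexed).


Exponentials: e^1.42=4.1371, e^-2.51=0.0813, e^1.57=4.8066
Sum = 9.025
Softmax = [0.4584, 0.009, 0.5326]
p[2] = 4.8066/9.025 = 0.5326

0.5326


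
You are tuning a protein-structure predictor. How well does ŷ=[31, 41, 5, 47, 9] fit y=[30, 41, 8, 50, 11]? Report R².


ȳ = 28
SS_res = Σ(y-ŷ)² = 23
SS_tot = Σ(y-ȳ)² = 1346
R² = 1 - SS_res/SS_tot = 1 - 0.0171 = 0.9829

0.9829


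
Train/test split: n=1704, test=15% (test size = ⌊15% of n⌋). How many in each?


Test = ⌊1704·15/100⌋ = 255
Train = 1704 - 255 = 1449

Train: 1449, Test: 255


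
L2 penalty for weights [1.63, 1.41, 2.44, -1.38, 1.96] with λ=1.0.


‖w‖₂² = (1.63)² + (1.41)² + (2.44)² + (-1.38)² + (1.96)²
     = 2.6569 + 1.9881 + 5.9536 + 1.9044 + 3.8416
     = 16.3446
λ·‖w‖₂² = 1.0·16.3446 = 16.3446

16.3446


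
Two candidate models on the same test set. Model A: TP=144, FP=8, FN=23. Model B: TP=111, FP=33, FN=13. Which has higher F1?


Model A: P=144/152=0.9474, R=144/167=0.8623, F1=2PR/(P+R)=2TP/(2TP+FP+FN)=288/319=0.9028
Model B: P=111/144=0.7708, R=111/124=0.8952, F1=2PR/(P+R)=2TP/(2TP+FP+FN)=222/268=0.8284
0.9028 > 0.8284 → Model A

Model A


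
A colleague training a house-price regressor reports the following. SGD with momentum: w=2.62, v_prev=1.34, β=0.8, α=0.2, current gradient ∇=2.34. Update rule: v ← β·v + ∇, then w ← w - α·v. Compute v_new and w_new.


v_new = 0.8·1.34 + 2.34 = 1.072 + 2.34 = 3.412
w_new = 2.62 - 0.2·3.412 = 2.62 - 0.6824 = 1.9376

v_new=3.412, w_new=1.9376


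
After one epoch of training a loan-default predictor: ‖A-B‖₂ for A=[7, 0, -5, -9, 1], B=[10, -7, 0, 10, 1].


d = √((7-10)² + (0+ 7)² + (-5-0)² + (-9-10)² + (1-1)²)
  = √(9 + 49 + 25 + 361 + 0)
  = √444 = 21.0713

21.0713


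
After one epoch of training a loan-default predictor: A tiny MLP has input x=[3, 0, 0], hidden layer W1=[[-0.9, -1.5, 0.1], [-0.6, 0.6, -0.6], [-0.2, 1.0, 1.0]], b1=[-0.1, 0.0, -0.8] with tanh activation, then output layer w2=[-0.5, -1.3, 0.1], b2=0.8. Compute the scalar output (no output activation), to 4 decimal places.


z1[0] = (-0.9)·(3) + (-1.5)·(0) + (0.1)·(0) - 0.1 = -2.8
z1[1] = (-0.6)·(3) + (0.6)·(0) + (-0.6)·(0) + 0.0 = -1.8
z1[2] = (-0.2)·(3) + (1.0)·(0) + (1.0)·(0) - 0.8 = -1.4
h = tanh(z1) = [-0.9926, -0.9468, -0.8854]
output = (-0.5)·(-0.9926) + (-1.3)·(-0.9468) + (0.1)·(-0.8854) + 0.8 = 2.4386

2.4386


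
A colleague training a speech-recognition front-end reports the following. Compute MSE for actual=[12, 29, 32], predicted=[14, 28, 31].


Squared errors: (12-14)²=4, (29-28)²=1, (32-31)²=1
Sum = 6
MSE = 6/3 = 2

2


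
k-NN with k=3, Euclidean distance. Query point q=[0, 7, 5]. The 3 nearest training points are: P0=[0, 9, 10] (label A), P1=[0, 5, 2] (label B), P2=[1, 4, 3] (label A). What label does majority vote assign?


d(q,P0) = 5.3852  (label A)
d(q,P1) = 3.6056  (label B)
d(q,P2) = 3.7417  (label A)
Votes: A=2, B=1
Majority → A

A


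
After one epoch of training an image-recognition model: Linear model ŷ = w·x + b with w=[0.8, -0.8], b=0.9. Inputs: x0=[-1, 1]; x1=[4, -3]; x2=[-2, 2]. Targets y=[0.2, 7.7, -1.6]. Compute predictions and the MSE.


ŷ0 = (0.8)·(-1) + (-0.8)·(1) + 0.9 = -0.7
ŷ1 = (0.8)·(4) + (-0.8)·(-3) + 0.9 = 6.5
ŷ2 = (0.8)·(-2) + (-0.8)·(2) + 0.9 = -2.3
errors² = [0.81, 1.44, 0.49]
MSE = 2.7400/3 = 0.9133

0.9133


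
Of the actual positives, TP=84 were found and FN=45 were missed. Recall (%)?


Recall = TP/(TP+FN)
= 84/(84+45)
= 84/129 = 65.12%

65.12%


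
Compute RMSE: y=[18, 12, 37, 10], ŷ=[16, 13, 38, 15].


MSE = 31/4 = 7.75
RMSE = √(31/4) = 2.7839

2.7839


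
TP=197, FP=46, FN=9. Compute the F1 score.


Precision = 197/243 = 0.8107
Recall = 197/206 = 0.9563
F1 = 2·P·R/(P+R) = 2·TP/(2·TP+FP+FN) = 394/(394+46+9) = 394/449 = 0.8775

0.8775


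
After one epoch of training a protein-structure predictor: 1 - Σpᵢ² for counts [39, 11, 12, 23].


Probabilities: [39/85, 11/85, 12/85, 23/85] ≈ [0.4588, 0.1294, 0.1412, 0.2706]
Σpᵢ² = (1521 + 121 + 144 + 529)/85² = 2315/7225
Gini = 1 - Σpᵢ² = 1 - 2315/7225 = 0.6796

0.6796


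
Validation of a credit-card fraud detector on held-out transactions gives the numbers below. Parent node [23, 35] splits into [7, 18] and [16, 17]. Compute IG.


Parent = [23, 35], H_parent = 0.9689
H_left = 0.8555 (n=25), H_right = 0.9993 (n=33)
H_children = (25/58)·0.8555 + (33/58)·0.9993 = 0.9373
IG = 0.9689 - 0.9373 = 0.0316

0.0316


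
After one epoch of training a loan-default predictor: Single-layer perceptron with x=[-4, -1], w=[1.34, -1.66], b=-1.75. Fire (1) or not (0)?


z = (-4)·(1.34) + (-1)·(-1.66) - 1.75
  = -5.45
step(z) = 0 (z<0)

0


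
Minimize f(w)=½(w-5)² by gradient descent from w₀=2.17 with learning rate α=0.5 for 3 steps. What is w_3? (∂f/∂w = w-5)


step 1: grad = 2.17-5 = -2.83; w = 2.17 - 0.5·(-2.83) = 3.585
step 2: grad = 3.585-5 = -1.415; w = 3.585 - 0.5·(-1.415) = 4.2925
step 3: grad = 4.2925-5 = -0.7075; w = 4.2925 - 0.5·(-0.7075) = 4.64625

4.64625


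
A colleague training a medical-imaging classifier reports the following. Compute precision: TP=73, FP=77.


Precision = TP/(TP+FP)
= 73/(73+77)
= 73/150 = 48.67%

48.67%


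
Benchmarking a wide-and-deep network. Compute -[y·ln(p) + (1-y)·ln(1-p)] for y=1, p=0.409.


BCE = -[y·ln(p) + (1-y)·ln(1-p)]
= -1·ln(0.409) - 0
= -ln(0.409) = 0.894

0.894


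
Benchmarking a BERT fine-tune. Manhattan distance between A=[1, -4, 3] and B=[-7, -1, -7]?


d = |1+ 7| + |-4+ 1| + |3+ 7|
  = 8 + 3 + 10
  = 21

21


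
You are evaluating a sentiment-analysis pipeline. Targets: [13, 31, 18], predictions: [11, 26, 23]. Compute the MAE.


Absolute errors: |13-11|=2, |31-26|=5, |18-23|=5
Sum = 12
MAE = 12/3 = 4

4


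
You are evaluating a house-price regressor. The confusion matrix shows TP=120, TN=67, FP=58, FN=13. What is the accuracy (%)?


Accuracy = (TP+TN)/(TP+TN+FP+FN)
= (120+67)/(258)
= 187/258 = 72.48%

72.48%


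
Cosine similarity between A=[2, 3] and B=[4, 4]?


A·B = 2·4 + 3·4 = 20
‖A‖ = √13 = 3.6056, ‖B‖ = √32 = 5.6569
cos = 20/(√13·√32) = 20/√416 = 0.9806

0.9806


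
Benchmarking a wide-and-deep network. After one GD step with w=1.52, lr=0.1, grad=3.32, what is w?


w_new = w - α·∇
= 1.52 - 0.1·3.32
= 1.52 - 0.332
= 1.188

1.188


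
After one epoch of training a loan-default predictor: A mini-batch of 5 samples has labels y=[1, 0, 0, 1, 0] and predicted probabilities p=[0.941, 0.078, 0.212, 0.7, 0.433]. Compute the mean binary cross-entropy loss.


L[0] = -ln(0.941) = 0.0608
L[1] = -ln(1-0.078) = -ln(0.922) = 0.0812
L[2] = -ln(1-0.212) = -ln(0.788) = 0.2383
L[3] = -ln(0.7) = 0.3567
L[4] = -ln(1-0.433) = -ln(0.567) = 0.5674
mean = (0.0608 + 0.0812 + 0.2383 + 0.3567 + 0.5674)/5 = 0.2609

0.2609


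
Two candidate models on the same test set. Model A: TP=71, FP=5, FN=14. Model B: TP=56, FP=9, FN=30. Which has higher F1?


Model A: P=71/76=0.9342, R=71/85=0.8353, F1=2PR/(P+R)=2TP/(2TP+FP+FN)=142/161=0.882
Model B: P=56/65=0.8615, R=56/86=0.6512, F1=2PR/(P+R)=2TP/(2TP+FP+FN)=112/151=0.7417
0.882 > 0.7417 → Model A

Model A


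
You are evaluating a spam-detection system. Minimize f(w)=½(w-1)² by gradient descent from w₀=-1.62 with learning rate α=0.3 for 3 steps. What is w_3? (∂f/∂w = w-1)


step 1: grad = -1.62-1 = -2.62; w = -1.62 - 0.3·(-2.62) = -0.834
step 2: grad = -0.834-1 = -1.834; w = -0.834 - 0.3·(-1.834) = -0.2838
step 3: grad = -0.2838-1 = -1.2838; w = -0.2838 - 0.3·(-1.2838) = 0.10134

0.10134


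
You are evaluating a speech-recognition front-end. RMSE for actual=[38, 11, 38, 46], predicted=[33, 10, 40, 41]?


MSE = 55/4 = 13.75
RMSE = √(55/4) = 3.7081

3.7081


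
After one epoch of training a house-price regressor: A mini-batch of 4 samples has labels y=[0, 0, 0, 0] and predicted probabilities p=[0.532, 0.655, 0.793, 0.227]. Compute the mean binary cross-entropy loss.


L[0] = -ln(1-0.532) = -ln(0.468) = 0.7593
L[1] = -ln(1-0.655) = -ln(0.345) = 1.0642
L[2] = -ln(1-0.793) = -ln(0.207) = 1.575
L[3] = -ln(1-0.227) = -ln(0.773) = 0.2575
mean = (0.7593 + 1.0642 + 1.575 + 0.2575)/4 = 0.914

0.914


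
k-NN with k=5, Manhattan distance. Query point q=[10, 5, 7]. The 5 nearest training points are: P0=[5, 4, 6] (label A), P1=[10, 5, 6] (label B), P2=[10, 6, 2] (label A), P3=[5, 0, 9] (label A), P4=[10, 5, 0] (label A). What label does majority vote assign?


d(q,P0) = 7  (label A)
d(q,P1) = 1  (label B)
d(q,P2) = 6  (label A)
d(q,P3) = 12  (label A)
d(q,P4) = 7  (label A)
Votes: A=4, B=1
Majority → A

A


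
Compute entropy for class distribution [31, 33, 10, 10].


Probabilities: [31/84, 33/84, 10/84, 10/84] ≈ [0.369, 0.3929, 0.119, 0.119]
H = -((31/84)·log₂(31/84) + (33/84)·log₂(33/84) + (10/84)·log₂(10/84) + (10/84)·log₂(10/84))
  = 1.7913 bits

1.7913 bits


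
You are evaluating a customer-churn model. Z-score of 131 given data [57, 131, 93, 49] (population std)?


μ = 82.5, σ = 32.5384
z = (131 - 82.5)/32.5384 = 1.4905

1.4905


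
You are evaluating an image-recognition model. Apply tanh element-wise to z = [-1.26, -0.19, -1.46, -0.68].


tanh(-1.26) = -0.8511
tanh(-0.19) = -0.1877
tanh(-1.46) = -0.8977
tanh(-0.68) = -0.5915
result = [-0.8511, -0.1877, -0.8977, -0.5915]

[-0.8511, -0.1877, -0.8977, -0.5915]


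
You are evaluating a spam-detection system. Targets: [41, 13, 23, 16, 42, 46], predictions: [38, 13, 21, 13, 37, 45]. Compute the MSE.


Squared errors: (41-38)²=9, (13-13)²=0, (23-21)²=4, (16-13)²=9, (42-37)²=25, (46-45)²=1
Sum = 48
MSE = 48/6 = 8

8


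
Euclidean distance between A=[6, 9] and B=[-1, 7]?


d = √((6+ 1)² + (9-7)²)
  = √(49 + 4)
  = √53 = 7.2801

7.2801


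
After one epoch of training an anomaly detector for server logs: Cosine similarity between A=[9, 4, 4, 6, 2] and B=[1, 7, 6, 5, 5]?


A·B = 9·1 + 4·7 + 4·6 + 6·5 + 2·5 = 101
‖A‖ = √153 = 12.3693, ‖B‖ = √136 = 11.6619
cos = 101/(√153·√136) = 101/√20808 = 0.7002

0.7002


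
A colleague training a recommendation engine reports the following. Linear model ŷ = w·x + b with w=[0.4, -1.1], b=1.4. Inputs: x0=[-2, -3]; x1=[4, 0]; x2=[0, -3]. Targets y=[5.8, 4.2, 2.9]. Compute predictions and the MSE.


ŷ0 = (0.4)·(-2) + (-1.1)·(-3) + 1.4 = 3.9
ŷ1 = (0.4)·(4) + (-1.1)·(0) + 1.4 = 3.0
ŷ2 = (0.4)·(0) + (-1.1)·(-3) + 1.4 = 4.7
errors² = [3.61, 1.44, 3.24]
MSE = 8.2900/3 = 2.7633

2.7633


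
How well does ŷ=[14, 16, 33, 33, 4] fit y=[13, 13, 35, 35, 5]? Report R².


ȳ = 20.2
SS_res = Σ(y-ŷ)² = 19
SS_tot = Σ(y-ȳ)² = 772.8
R² = 1 - SS_res/SS_tot = 1 - 0.0246 = 0.9754

0.9754


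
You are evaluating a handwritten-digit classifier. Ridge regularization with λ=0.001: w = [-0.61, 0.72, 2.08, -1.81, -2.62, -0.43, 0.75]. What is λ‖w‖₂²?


‖w‖₂² = (-0.61)² + (0.72)² + (2.08)² + (-1.81)² + (-2.62)² + (-0.43)² + (0.75)²
     = 0.3721 + 0.5184 + 4.3264 + 3.2761 + 6.8644 + 0.1849 + 0.5625
     = 16.1048
λ·‖w‖₂² = 0.001·16.1048 = 0.016105

0.016105


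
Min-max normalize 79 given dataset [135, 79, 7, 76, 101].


min=7, max=135
(79-7)/(135-7) = 72/128 = 0.5625

0.5625


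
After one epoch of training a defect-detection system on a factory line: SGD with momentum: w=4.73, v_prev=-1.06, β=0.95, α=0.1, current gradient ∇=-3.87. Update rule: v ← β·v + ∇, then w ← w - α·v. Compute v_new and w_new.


v_new = 0.95·-1.06 - 3.87 = -1.007 - 3.87 = -4.877
w_new = 4.73 - 0.1·-4.877 = 4.73 + 0.4877 = 5.2177

v_new=-4.877, w_new=5.2177


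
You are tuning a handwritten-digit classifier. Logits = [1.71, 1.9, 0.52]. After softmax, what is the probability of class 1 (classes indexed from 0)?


Exponentials: e^1.71=5.529, e^1.9=6.6859, e^0.52=1.682
Sum = 13.8969
Softmax = [0.3979, 0.4811, 0.121]
p[1] = 6.6859/13.8969 = 0.4811

0.4811


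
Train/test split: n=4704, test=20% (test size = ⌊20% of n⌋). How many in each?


Test = ⌊4704·20/100⌋ = 940
Train = 4704 - 940 = 3764

Train: 3764, Test: 940


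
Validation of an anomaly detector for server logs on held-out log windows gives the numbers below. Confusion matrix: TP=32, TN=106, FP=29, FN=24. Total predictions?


Total = TP + TN + FP + FN
= 32 + 106 + 29 + 24
= 191
(Predicted positive: 61, predicted negative: 130)

191


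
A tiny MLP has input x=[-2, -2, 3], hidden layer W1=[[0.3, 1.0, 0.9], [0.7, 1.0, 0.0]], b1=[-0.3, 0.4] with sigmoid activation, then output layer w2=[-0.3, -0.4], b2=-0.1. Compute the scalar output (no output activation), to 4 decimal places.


z1[0] = (0.3)·(-2) + (1.0)·(-2) + (0.9)·(3) - 0.3 = -0.2
z1[1] = (0.7)·(-2) + (1.0)·(-2) + (0.0)·(3) + 0.4 = -3.0
h = sigmoid(z1) = [0.4502, 0.0474]
output = (-0.3)·(0.4502) + (-0.4)·(0.0474) - 0.1 = -0.254

-0.254


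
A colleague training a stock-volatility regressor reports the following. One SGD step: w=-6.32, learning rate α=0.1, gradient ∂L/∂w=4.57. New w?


w_new = w - α·∇
= -6.32 - 0.1·4.57
= -6.32 - 0.457
= -6.777

-6.777


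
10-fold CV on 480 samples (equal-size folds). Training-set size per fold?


Fold size = 480/10 = 48
Training per fold = 480 - 48 = 432

432


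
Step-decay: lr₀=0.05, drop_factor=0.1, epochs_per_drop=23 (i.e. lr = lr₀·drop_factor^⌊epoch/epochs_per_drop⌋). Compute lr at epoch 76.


n_drops = ⌊76/23⌋ = 3
lr = 0.05·0.1^3 = 0.05·0.001 = 0.00005

0.00005


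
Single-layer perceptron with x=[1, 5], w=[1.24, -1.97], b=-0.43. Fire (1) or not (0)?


z = (1)·(1.24) + (5)·(-1.97) - 0.43
  = -9.04
step(z) = 0 (z<0)

0


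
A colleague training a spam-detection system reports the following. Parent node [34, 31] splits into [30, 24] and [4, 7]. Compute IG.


Parent = [34, 31], H_parent = 0.9985
H_left = 0.9911 (n=54), H_right = 0.9457 (n=11)
H_children = (54/65)·0.9911 + (11/65)·0.9457 = 0.9834
IG = 0.9985 - 0.9834 = 0.0151

0.0151


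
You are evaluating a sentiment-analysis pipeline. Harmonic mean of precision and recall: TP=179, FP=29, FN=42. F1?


Precision = 179/208 = 0.8606
Recall = 179/221 = 0.81
F1 = 2·P·R/(P+R) = 2·TP/(2·TP+FP+FN) = 358/(358+29+42) = 358/429 = 0.8345

0.8345


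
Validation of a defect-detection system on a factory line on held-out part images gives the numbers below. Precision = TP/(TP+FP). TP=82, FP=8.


Precision = TP/(TP+FP)
= 82/(82+8)
= 82/90 = 91.11%

91.11%


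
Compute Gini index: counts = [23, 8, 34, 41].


Probabilities: [23/106, 8/106, 34/106, 41/106] ≈ [0.217, 0.0755, 0.3208, 0.3868]
Σpᵢ² = (529 + 64 + 1156 + 1681)/106² = 3430/11236
Gini = 1 - Σpᵢ² = 1 - 3430/11236 = 0.6947

0.6947


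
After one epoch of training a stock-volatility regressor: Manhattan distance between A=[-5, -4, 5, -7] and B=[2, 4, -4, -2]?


d = |-5-2| + |-4-4| + |5+ 4| + |-7+ 2|
  = 7 + 8 + 9 + 5
  = 29

29


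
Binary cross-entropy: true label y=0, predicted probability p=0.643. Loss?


BCE = -[y·ln(p) + (1-y)·ln(1-p)]
= -0 - 1·ln(1-0.643)
= -ln(0.357) = 1.03

1.03


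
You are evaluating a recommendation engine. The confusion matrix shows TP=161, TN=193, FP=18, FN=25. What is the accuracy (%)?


Accuracy = (TP+TN)/(TP+TN+FP+FN)
= (161+193)/(397)
= 354/397 = 89.17%

89.17%


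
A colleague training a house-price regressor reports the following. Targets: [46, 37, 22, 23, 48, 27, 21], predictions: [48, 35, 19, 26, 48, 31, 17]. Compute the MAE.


Absolute errors: |46-48|=2, |37-35|=2, |22-19|=3, |23-26|=3, |48-48|=0, |27-31|=4, |21-17|=4
Sum = 18
MAE = 18/7 = 18/7

18/7


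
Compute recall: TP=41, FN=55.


Recall = TP/(TP+FN)
= 41/(41+55)
= 41/96 = 42.71%

42.71%


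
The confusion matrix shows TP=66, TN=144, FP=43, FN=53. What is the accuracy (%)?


Accuracy = (TP+TN)/(TP+TN+FP+FN)
= (66+144)/(306)
= 210/306 = 68.63%

68.63%


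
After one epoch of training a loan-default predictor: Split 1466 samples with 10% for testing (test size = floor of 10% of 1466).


Test = ⌊1466·10/100⌋ = 146
Train = 1466 - 146 = 1320

Train: 1320, Test: 146


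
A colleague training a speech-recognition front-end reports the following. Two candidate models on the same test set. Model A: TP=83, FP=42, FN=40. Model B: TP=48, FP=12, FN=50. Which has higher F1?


Model A: P=83/125=0.664, R=83/123=0.6748, F1=2PR/(P+R)=2TP/(2TP+FP+FN)=166/248=0.6694
Model B: P=48/60=0.8, R=48/98=0.4898, F1=2PR/(P+R)=2TP/(2TP+FP+FN)=96/158=0.6076
0.6694 > 0.6076 → Model A

Model A


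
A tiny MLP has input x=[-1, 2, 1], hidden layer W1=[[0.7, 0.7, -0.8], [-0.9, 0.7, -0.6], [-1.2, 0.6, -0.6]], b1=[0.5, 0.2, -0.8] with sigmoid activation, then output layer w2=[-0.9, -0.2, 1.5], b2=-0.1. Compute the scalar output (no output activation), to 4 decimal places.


z1[0] = (0.7)·(-1) + (0.7)·(2) + (-0.8)·(1) + 0.5 = 0.4
z1[1] = (-0.9)·(-1) + (0.7)·(2) + (-0.6)·(1) + 0.2 = 1.9
z1[2] = (-1.2)·(-1) + (0.6)·(2) + (-0.6)·(1) - 0.8 = 1.0
h = sigmoid(z1) = [0.5987, 0.8699, 0.7311]
output = (-0.9)·(0.5987) + (-0.2)·(0.8699) + (1.5)·(0.7311) - 0.1 = 0.2838

0.2838


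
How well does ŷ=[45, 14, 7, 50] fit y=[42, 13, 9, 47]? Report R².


ȳ = 27.75
SS_res = Σ(y-ŷ)² = 23
SS_tot = Σ(y-ȳ)² = 1142.75
R² = 1 - SS_res/SS_tot = 1 - 0.0201 = 0.9799

0.9799


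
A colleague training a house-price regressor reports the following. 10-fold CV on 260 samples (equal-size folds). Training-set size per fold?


Fold size = 260/10 = 26
Training per fold = 260 - 26 = 234

234


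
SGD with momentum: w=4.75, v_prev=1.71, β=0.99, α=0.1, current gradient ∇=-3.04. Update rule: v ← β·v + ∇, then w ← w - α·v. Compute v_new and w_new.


v_new = 0.99·1.71 - 3.04 = 1.6929 - 3.04 = -1.3471
w_new = 4.75 - 0.1·-1.3471 = 4.75 + 0.13471 = 4.88471

v_new=-1.3471, w_new=4.88471


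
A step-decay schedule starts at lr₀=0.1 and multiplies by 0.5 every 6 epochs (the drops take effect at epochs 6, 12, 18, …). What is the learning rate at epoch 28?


n_drops = ⌊28/6⌋ = 4
lr = 0.1·0.5^4 = 0.1·0.0625 = 0.00625

0.00625


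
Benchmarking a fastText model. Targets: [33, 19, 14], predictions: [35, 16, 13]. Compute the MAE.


Absolute errors: |33-35|=2, |19-16|=3, |14-13|=1
Sum = 6
MAE = 6/3 = 2

2


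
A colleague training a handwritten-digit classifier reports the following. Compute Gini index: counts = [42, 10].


Probabilities: [42/52, 10/52] ≈ [0.8077, 0.1923]
Σpᵢ² = (1764 + 100)/52² = 1864/2704
Gini = 1 - Σpᵢ² = 1 - 1864/2704 = 0.3107

0.3107


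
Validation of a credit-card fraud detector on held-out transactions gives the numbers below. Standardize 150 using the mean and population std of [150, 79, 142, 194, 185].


μ = 150, σ = 40.6596
z = (150 - 150)/40.6596 = 0.0

0.0


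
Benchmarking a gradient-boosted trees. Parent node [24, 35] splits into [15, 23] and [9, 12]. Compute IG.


Parent = [24, 35], H_parent = 0.9748
H_left = 0.9678 (n=38), H_right = 0.9852 (n=21)
H_children = (38/59)·0.9678 + (21/59)·0.9852 = 0.974
IG = 0.9748 - 0.974 = 0.0008

0.0008


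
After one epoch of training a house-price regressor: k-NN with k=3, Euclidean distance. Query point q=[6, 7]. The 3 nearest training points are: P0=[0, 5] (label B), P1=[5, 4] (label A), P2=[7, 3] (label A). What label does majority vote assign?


d(q,P0) = 6.3246  (label B)
d(q,P1) = 3.1623  (label A)
d(q,P2) = 4.1231  (label A)
Votes: A=2, B=1
Majority → A

A


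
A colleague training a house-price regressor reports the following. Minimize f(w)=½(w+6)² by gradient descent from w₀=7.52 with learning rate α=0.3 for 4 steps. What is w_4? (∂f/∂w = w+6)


step 1: grad = 7.52+6 = 13.52; w = 7.52 - 0.3·(13.52) = 3.464
step 2: grad = 3.464+6 = 9.464; w = 3.464 - 0.3·(9.464) = 0.6248
step 3: grad = 0.6248+6 = 6.6248; w = 0.6248 - 0.3·(6.6248) = -1.36264
step 4: grad = -1.36264+6 = 4.63736; w = -1.36264 - 0.3·(4.63736) = -2.753848

-2.753848


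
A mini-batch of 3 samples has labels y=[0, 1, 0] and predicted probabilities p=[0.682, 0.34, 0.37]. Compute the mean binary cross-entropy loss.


L[0] = -ln(1-0.682) = -ln(0.318) = 1.1457
L[1] = -ln(0.34) = 1.0788
L[2] = -ln(1-0.37) = -ln(0.63) = 0.462
mean = (1.1457 + 1.0788 + 0.462)/3 = 0.8955

0.8955


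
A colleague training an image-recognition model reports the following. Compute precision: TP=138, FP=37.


Precision = TP/(TP+FP)
= 138/(138+37)
= 138/175 = 78.86%

78.86%


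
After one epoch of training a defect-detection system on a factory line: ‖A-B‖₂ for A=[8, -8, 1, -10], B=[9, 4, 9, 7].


d = √((8-9)² + (-8-4)² + (1-9)² + (-10-7)²)
  = √(1 + 144 + 64 + 289)
  = √498 = 22.3159

22.3159


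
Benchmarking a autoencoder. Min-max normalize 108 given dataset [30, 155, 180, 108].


min=30, max=180
(108-30)/(180-30) = 78/150 = 0.52

0.52


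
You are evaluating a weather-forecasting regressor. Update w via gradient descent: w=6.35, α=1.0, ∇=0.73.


w_new = w - α·∇
= 6.35 - 1.0·0.73
= 6.35 - 0.73
= 5.62

5.62


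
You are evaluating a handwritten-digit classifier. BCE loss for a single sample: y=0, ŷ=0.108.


BCE = -[y·ln(p) + (1-y)·ln(1-p)]
= -0 - 1·ln(1-0.108)
= -ln(0.892) = 0.1143

0.1143


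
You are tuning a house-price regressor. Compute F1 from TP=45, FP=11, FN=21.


Precision = 45/56 = 0.8036
Recall = 45/66 = 0.6818
F1 = 2·P·R/(P+R) = 2·TP/(2·TP+FP+FN) = 90/(90+11+21) = 90/122 = 0.7377

0.7377


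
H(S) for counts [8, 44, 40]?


Probabilities: [8/92, 44/92, 40/92] ≈ [0.087, 0.4783, 0.4348]
H = -((8/92)·log₂(8/92) + (44/92)·log₂(44/92) + (40/92)·log₂(40/92))
  = 1.3378 bits

1.3378 bits


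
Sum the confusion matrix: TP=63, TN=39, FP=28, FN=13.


Total = TP + TN + FP + FN
= 63 + 39 + 28 + 13
= 143
(Predicted positive: 91, predicted negative: 52)

143


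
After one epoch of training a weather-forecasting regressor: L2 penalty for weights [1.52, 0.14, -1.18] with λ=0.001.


‖w‖₂² = (1.52)² + (0.14)² + (-1.18)²
     = 2.3104 + 0.0196 + 1.3924
     = 3.7224
λ·‖w‖₂² = 0.001·3.7224 = 0.003722

0.003722


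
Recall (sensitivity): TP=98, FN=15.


Recall = TP/(TP+FN)
= 98/(98+15)
= 98/113 = 86.73%

86.73%


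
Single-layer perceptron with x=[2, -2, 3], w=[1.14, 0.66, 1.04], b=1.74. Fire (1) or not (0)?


z = (2)·(1.14) + (-2)·(0.66) + (3)·(1.04) + 1.74
  = 5.82
step(z) = 1 (z≥0)

1


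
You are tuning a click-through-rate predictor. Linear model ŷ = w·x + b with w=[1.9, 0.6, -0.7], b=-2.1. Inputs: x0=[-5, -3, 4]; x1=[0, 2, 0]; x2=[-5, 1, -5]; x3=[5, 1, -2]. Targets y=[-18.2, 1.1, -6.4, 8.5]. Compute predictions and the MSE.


ŷ0 = (1.9)·(-5) + (0.6)·(-3) + (-0.7)·(4) - 2.1 = -16.2
ŷ1 = (1.9)·(0) + (0.6)·(2) + (-0.7)·(0) - 2.1 = -0.9
ŷ2 = (1.9)·(-5) + (0.6)·(1) + (-0.7)·(-5) - 2.1 = -7.5
ŷ3 = (1.9)·(5) + (0.6)·(1) + (-0.7)·(-2) - 2.1 = 9.4
errors² = [4.0, 4.0, 1.21, 0.81]
MSE = 10.0200/4 = 2.505

2.505


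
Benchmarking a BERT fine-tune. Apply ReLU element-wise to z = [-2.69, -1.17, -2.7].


ReLU(-2.69) = max(0, -2.69) = 0.0
ReLU(-1.17) = max(0, -1.17) = 0.0
ReLU(-2.7) = max(0, -2.7) = 0.0
result = [0.0, 0.0, 0.0]

[0.0, 0.0, 0.0]


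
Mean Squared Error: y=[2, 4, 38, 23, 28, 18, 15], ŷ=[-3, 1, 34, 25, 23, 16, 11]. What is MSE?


Squared errors: (2+ 3)²=25, (4-1)²=9, (38-34)²=16, (23-25)²=4, (28-23)²=25, (18-16)²=4, (15-11)²=16
Sum = 99
MSE = 99/7 = 99/7

99/7


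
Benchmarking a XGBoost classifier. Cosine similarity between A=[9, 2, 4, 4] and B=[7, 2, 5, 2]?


A·B = 9·7 + 2·2 + 4·5 + 4·2 = 95
‖A‖ = √117 = 10.8167, ‖B‖ = √82 = 9.0554
cos = 95/(√117·√82) = 95/√9594 = 0.9699

0.9699


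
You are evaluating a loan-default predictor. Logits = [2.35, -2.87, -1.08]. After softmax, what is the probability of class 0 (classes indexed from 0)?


Exponentials: e^2.35=10.4856, e^-2.87=0.0567, e^-1.08=0.3396
Sum = 10.8819
Softmax = [0.9636, 0.0052, 0.0312]
p[0] = 10.4856/10.8819 = 0.9636

0.9636


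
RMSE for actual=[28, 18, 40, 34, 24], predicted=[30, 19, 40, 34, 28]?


MSE = 21/5 = 4.2
RMSE = √(21/5) = 2.0494

2.0494


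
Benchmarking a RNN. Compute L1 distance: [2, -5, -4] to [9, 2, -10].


d = |2-9| + |-5-2| + |-4+ 10|
  = 7 + 7 + 6
  = 20

20


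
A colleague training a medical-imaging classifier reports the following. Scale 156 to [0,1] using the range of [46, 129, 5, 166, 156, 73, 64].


min=5, max=166
(156-5)/(166-5) = 151/161 = 0.9379

0.9379


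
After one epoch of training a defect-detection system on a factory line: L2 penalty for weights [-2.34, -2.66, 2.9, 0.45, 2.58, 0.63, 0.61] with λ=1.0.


‖w‖₂² = (-2.34)² + (-2.66)² + (2.9)² + (0.45)² + (2.58)² + (0.63)² + (0.61)²
     = 5.4756 + 7.0756 + 8.41 + 0.2025 + 6.6564 + 0.3969 + 0.3721
     = 28.5891
λ·‖w‖₂² = 1.0·28.5891 = 28.5891

28.5891


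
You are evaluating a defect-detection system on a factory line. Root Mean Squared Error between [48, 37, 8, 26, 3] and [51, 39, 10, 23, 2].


MSE = 27/5 = 5.4
RMSE = √(27/5) = 2.3238

2.3238


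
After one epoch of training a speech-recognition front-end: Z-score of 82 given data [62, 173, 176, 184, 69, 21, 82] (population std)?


μ = 109.5714, σ = 61.5162
z = (82 - 109.5714)/61.5162 = -0.4482

-0.4482


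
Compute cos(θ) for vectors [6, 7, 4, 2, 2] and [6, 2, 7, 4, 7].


A·B = 6·6 + 7·2 + 4·7 + 2·4 + 2·7 = 100
‖A‖ = √109 = 10.4403, ‖B‖ = √154 = 12.4097
cos = 100/(√109·√154) = 100/√16786 = 0.7718

0.7718


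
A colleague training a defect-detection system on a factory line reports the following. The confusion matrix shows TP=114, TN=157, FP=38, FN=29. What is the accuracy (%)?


Accuracy = (TP+TN)/(TP+TN+FP+FN)
= (114+157)/(338)
= 271/338 = 80.18%

80.18%


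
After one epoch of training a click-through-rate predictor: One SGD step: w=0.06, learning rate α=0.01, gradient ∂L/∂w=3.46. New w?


w_new = w - α·∇
= 0.06 - 0.01·3.46
= 0.06 - 0.0346
= 0.0254

0.0254


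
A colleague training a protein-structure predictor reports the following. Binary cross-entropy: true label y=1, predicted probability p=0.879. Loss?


BCE = -[y·ln(p) + (1-y)·ln(1-p)]
= -1·ln(0.879) - 0
= -ln(0.879) = 0.129

0.129


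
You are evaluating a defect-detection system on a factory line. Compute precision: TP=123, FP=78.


Precision = TP/(TP+FP)
= 123/(123+78)
= 123/201 = 61.19%

61.19%


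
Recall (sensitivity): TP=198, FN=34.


Recall = TP/(TP+FN)
= 198/(198+34)
= 198/232 = 85.34%

85.34%


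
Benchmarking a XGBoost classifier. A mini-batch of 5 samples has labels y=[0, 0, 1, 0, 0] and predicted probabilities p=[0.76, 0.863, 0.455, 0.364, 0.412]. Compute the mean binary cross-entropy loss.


L[0] = -ln(1-0.76) = -ln(0.24) = 1.4271
L[1] = -ln(1-0.863) = -ln(0.137) = 1.9878
L[2] = -ln(0.455) = 0.7875
L[3] = -ln(1-0.364) = -ln(0.636) = 0.4526
L[4] = -ln(1-0.412) = -ln(0.588) = 0.531
mean = (1.4271 + 1.9878 + 0.7875 + 0.4526 + 0.531)/5 = 1.0372

1.0372


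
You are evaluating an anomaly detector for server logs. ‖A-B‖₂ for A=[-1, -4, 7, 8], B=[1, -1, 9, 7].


d = √((-1-1)² + (-4+ 1)² + (7-9)² + (8-7)²)
  = √(4 + 9 + 4 + 1)
  = √18 = 4.2426

4.2426


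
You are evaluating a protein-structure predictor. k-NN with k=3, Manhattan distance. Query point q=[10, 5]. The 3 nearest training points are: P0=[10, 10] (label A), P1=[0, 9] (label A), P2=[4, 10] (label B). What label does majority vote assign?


d(q,P0) = 5  (label A)
d(q,P1) = 14  (label A)
d(q,P2) = 11  (label B)
Votes: A=2, B=1
Majority → A

A
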